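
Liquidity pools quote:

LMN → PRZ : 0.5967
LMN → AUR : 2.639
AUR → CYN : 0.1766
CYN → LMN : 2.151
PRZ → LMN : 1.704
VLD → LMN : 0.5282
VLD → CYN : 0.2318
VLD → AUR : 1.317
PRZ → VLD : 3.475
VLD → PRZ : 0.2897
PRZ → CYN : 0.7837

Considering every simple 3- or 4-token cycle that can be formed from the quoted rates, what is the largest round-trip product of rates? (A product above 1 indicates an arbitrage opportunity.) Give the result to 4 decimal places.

1.0952

VLD→LMN→PRZ→VLD: 0.5282 × 0.5967 × 3.475 = 1.09524
CYN→LMN→PRZ→VLD→CYN: 2.151 × 0.5967 × 3.475 × 0.2318 = 1.03387
CYN→LMN→PRZ→CYN: 2.151 × 0.5967 × 0.7837 = 1.00588
CYN→LMN→AUR→CYN: 2.151 × 2.639 × 0.1766 = 1.00247
Maximum is VLD→LMN→PRZ→VLD at 1.0952; arbitrage exists.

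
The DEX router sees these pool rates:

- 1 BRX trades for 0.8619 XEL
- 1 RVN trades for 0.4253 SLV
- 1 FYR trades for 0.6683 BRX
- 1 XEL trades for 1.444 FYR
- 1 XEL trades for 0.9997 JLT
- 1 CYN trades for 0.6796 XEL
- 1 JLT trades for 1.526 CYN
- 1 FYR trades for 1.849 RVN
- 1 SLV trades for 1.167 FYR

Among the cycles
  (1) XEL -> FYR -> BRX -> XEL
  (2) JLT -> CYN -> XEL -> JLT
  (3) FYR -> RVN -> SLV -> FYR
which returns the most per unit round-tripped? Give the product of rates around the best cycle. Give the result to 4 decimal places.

(1) 1.444 × 0.6683 × 0.8619 = 0.83176
(2) 1.526 × 0.6796 × 0.9997 = 1.03676
(3) 1.849 × 0.4253 × 1.167 = 0.91771
Highest is cycle (2) at 1.0368 (>1, arbitrage).

1.0368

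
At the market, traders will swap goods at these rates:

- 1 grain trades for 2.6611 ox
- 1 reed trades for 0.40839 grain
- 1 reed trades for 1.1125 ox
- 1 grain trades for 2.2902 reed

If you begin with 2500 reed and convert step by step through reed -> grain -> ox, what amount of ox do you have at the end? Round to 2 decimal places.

2716.92

2500 reed × 0.40839 = 1020.975 grain
1020.975 grain × 2.6611 = 2716.9165725 ox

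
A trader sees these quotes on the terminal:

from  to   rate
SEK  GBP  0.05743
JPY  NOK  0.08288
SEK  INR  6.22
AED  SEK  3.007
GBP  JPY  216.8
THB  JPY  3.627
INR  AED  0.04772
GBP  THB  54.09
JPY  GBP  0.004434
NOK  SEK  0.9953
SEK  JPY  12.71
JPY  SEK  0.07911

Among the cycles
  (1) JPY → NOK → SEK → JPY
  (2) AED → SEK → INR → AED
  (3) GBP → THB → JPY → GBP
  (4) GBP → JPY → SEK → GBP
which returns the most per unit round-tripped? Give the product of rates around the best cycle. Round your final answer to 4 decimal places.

(1) 0.08288 × 0.9953 × 12.71 = 1.04845
(2) 3.007 × 6.22 × 0.04772 = 0.89253
(3) 54.09 × 3.627 × 0.004434 = 0.86988
(4) 216.8 × 0.07911 × 0.05743 = 0.98498
Highest is cycle (1) at 1.0485 (>1, arbitrage).

1.0485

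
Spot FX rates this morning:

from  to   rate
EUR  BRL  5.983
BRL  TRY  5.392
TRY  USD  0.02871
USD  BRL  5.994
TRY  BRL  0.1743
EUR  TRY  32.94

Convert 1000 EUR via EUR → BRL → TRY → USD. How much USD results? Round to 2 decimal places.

926.19

1000 EUR × 5.983 = 5983 BRL
5983 BRL × 5.392 = 32260.336 TRY
32260.336 TRY × 0.02871 = 926.19424656 USD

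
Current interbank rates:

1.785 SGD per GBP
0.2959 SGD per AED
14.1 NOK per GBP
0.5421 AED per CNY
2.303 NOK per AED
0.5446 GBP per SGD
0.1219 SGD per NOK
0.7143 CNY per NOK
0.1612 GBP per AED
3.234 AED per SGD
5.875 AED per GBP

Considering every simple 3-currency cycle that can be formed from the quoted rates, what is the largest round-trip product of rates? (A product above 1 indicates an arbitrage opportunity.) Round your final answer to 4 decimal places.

0.9467

AED→SGD→GBP→AED: 0.2959 × 0.5446 × 5.875 = 0.94674
GBP→NOK→SGD→GBP: 14.1 × 0.1219 × 0.5446 = 0.93605
AED→GBP→SGD→AED: 0.1612 × 1.785 × 3.234 = 0.93056
AED→NOK→SGD→AED: 2.303 × 0.1219 × 3.234 = 0.90790
AED→NOK→CNY→AED: 2.303 × 0.7143 × 0.5421 = 0.89177
Maximum is AED→SGD→GBP→AED at 0.9467; no arbitrage — every cycle loses value.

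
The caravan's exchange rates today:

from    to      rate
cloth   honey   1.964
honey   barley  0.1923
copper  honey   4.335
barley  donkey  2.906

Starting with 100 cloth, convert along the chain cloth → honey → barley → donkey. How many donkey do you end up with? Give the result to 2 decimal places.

109.75

100 cloth × 1.964 = 196.4 honey
196.4 honey × 0.1923 = 37.76772 barley
37.76772 barley × 2.906 = 109.75299432 donkey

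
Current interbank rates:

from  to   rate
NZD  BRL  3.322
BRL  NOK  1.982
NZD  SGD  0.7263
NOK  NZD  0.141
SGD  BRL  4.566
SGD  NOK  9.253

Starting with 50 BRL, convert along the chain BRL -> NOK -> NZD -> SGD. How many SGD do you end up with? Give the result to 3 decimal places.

50 BRL × 1.982 = 99.1 NOK
99.1 NOK × 0.141 = 13.9731 NZD
13.9731 NZD × 0.7263 = 10.14866253 SGD

10.149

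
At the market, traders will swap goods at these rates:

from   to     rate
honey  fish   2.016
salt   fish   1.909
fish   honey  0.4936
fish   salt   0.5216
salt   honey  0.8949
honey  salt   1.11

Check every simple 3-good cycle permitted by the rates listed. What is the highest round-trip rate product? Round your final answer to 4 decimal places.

salt→fish→honey→salt: 1.909 × 0.4936 × 1.11 = 1.04593
salt→honey→fish→salt: 0.8949 × 2.016 × 0.5216 = 0.94103
Maximum is salt→fish→honey→salt at 1.0459; arbitrage exists.

1.0459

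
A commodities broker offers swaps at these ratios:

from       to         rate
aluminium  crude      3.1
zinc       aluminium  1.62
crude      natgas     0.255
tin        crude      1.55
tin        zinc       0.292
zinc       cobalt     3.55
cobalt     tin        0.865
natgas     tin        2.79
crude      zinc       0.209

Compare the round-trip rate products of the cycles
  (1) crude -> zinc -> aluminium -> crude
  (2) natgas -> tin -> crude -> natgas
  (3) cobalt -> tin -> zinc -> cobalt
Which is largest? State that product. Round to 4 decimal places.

(1) 0.209 × 1.62 × 3.1 = 1.04960
(2) 2.79 × 1.55 × 0.255 = 1.10275
(3) 0.865 × 0.292 × 3.55 = 0.89666
Highest is cycle (2) at 1.1027 (>1, arbitrage).

1.1027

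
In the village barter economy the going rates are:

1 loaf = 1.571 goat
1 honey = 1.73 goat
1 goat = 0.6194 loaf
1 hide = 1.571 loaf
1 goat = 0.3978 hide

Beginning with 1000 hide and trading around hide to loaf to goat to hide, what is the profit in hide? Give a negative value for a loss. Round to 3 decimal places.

1000 hide × 1.571 = 1571 loaf
1571 loaf × 1.571 = 2468.041 goat
2468.041 goat × 0.3978 = 981.7867098 hide
Net change: 981.7867098 − 1000 = -18.2132902 hide

-18.213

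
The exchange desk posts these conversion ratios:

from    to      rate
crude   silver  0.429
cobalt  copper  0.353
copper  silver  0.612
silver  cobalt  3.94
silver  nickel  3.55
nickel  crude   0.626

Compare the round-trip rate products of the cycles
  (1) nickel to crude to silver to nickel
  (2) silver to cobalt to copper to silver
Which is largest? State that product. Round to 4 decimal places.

0.9534

(1) 0.626 × 0.429 × 3.55 = 0.95337
(2) 3.94 × 0.353 × 0.612 = 0.85118
Highest is cycle (1) at 0.9534 (≤1, no arbitrage).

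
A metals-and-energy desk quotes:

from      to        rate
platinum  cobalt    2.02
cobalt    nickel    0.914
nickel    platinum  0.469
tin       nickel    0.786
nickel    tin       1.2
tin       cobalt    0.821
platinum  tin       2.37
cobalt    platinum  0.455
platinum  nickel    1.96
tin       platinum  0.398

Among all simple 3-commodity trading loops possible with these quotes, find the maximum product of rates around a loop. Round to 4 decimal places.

tin→platinum→nickel→tin: 0.398 × 1.96 × 1.2 = 0.93610
tin→cobalt→nickel→tin: 0.821 × 0.914 × 1.2 = 0.90047
tin→cobalt→platinum→tin: 0.821 × 0.455 × 2.37 = 0.88533
tin→nickel→platinum→tin: 0.786 × 0.469 × 2.37 = 0.87366
nickel→platinum→cobalt→nickel: 0.469 × 2.02 × 0.914 = 0.86591
Maximum is tin→platinum→nickel→tin at 0.9361; no arbitrage — every cycle loses value.

0.9361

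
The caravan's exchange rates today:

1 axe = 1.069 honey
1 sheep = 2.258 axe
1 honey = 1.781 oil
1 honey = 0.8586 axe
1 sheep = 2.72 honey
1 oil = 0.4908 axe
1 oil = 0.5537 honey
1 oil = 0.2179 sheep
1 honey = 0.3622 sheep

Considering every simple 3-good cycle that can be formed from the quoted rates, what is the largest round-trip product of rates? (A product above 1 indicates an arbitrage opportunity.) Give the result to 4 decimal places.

oil→sheep→honey→oil: 0.2179 × 2.72 × 1.781 = 1.05558
axe→honey→oil→axe: 1.069 × 1.781 × 0.4908 = 0.93443
axe→honey→sheep→axe: 1.069 × 0.3622 × 2.258 = 0.87428
Maximum is oil→sheep→honey→oil at 1.0556; arbitrage exists.

1.0556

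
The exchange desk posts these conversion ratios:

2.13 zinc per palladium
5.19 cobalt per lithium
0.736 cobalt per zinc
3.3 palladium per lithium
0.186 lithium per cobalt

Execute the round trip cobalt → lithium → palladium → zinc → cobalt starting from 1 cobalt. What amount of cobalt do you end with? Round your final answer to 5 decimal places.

1 cobalt × 0.186 = 0.186 lithium
0.186 lithium × 3.3 = 0.6138 palladium
0.6138 palladium × 2.13 = 1.307394 zinc
1.307394 zinc × 0.736 = 0.962241984 cobalt

0.96224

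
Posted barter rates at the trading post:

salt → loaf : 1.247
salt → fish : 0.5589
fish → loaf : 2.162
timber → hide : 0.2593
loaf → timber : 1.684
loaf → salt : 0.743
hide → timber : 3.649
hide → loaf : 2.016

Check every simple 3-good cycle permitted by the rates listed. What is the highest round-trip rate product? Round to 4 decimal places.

0.8978

loaf→salt→fish→loaf: 0.743 × 0.5589 × 2.162 = 0.89780
loaf→timber→hide→loaf: 1.684 × 0.2593 × 2.016 = 0.88031
Maximum is loaf→salt→fish→loaf at 0.8978; no arbitrage — every cycle loses value.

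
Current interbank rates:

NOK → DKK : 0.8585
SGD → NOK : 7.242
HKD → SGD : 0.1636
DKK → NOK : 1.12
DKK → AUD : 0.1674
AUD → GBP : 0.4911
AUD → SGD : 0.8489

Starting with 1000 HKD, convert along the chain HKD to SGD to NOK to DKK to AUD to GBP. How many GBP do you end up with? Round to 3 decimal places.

1000 HKD × 0.1636 = 163.6 SGD
163.6 SGD × 7.242 = 1184.7912 NOK
1184.7912 NOK × 0.8585 = 1017.1432452 DKK
1017.1432452 DKK × 0.1674 = 170.26977924648 AUD
170.26977924648 AUD × 0.4911 = 83.619488587946328 GBP

83.619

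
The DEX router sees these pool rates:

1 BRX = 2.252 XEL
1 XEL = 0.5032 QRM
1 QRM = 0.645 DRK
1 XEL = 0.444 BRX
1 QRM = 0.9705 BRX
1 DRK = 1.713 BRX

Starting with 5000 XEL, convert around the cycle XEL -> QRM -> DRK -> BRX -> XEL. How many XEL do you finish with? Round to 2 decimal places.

6260.31

5000 XEL × 0.5032 = 2516 QRM
2516 QRM × 0.645 = 1622.82 DRK
1622.82 DRK × 1.713 = 2779.89066 BRX
2779.89066 BRX × 2.252 = 6260.31376632 XEL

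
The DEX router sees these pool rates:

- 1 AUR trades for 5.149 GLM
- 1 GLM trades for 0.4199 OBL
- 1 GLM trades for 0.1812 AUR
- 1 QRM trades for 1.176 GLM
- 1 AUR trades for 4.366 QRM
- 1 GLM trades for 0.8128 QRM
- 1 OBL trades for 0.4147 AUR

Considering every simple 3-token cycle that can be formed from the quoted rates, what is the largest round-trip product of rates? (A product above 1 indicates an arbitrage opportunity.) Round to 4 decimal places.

0.9304

AUR→QRM→GLM→AUR: 4.366 × 1.176 × 0.1812 = 0.93036
AUR→GLM→OBL→AUR: 5.149 × 0.4199 × 0.4147 = 0.89661
Maximum is AUR→QRM→GLM→AUR at 0.9304; no arbitrage — every cycle loses value.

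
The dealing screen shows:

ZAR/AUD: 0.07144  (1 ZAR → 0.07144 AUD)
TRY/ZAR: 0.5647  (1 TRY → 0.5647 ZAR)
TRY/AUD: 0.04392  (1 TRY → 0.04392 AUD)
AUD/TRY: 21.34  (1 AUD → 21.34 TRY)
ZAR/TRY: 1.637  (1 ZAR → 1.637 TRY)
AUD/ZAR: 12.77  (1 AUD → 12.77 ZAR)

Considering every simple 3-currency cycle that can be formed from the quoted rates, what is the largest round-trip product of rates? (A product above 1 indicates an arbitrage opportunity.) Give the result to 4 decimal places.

0.9181

ZAR→TRY→AUD→ZAR: 1.637 × 0.04392 × 12.77 = 0.91813
ZAR→AUD→TRY→ZAR: 0.07144 × 21.34 × 0.5647 = 0.86090
Maximum is ZAR→TRY→AUD→ZAR at 0.9181; no arbitrage — every cycle loses value.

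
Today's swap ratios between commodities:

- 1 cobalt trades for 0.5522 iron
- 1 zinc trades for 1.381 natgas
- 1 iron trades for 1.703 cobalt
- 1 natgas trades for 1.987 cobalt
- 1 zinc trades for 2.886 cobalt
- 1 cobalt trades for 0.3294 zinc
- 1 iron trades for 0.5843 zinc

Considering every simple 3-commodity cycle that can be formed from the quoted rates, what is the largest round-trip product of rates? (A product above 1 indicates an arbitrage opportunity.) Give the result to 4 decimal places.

iron→zinc→cobalt→iron: 0.5843 × 2.886 × 0.5522 = 0.93117
natgas→cobalt→zinc→natgas: 1.987 × 0.3294 × 1.381 = 0.90389
Maximum is iron→zinc→cobalt→iron at 0.9312; no arbitrage — every cycle loses value.

0.9312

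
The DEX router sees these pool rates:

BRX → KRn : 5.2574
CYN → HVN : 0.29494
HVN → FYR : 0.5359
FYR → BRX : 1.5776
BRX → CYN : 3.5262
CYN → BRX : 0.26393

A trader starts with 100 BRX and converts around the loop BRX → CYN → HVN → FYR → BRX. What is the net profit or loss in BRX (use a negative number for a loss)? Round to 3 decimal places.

100 BRX × 3.5262 = 352.62 CYN
352.62 CYN × 0.29494 = 104.0017428 HVN
104.0017428 HVN × 0.5359 = 55.73453396652 FYR
55.73453396652 FYR × 1.5776 = 87.926800785581952 BRX
Net change: 87.926800785581952 − 100 = -12.073199214418048 BRX

-12.073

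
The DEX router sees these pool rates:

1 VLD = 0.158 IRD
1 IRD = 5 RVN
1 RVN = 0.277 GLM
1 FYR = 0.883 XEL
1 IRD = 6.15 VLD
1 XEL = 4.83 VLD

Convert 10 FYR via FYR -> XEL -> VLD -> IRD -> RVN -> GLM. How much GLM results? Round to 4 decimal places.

9.3329

10 FYR × 0.883 = 8.83 XEL
8.83 XEL × 4.83 = 42.6489 VLD
42.6489 VLD × 0.158 = 6.7385262 IRD
6.7385262 IRD × 5 = 33.692631 RVN
33.692631 RVN × 0.277 = 9.332858787 GLM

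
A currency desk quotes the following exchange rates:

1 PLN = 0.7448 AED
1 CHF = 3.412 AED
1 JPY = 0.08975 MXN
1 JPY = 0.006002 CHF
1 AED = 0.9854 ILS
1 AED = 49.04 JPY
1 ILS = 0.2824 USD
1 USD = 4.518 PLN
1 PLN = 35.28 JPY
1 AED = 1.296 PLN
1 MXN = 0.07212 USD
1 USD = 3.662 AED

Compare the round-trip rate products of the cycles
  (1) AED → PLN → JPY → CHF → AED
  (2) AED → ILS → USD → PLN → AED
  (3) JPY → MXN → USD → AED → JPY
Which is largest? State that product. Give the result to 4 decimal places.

(1) 1.296 × 35.28 × 0.006002 × 3.412 = 0.93635
(2) 0.9854 × 0.2824 × 4.518 × 0.7448 = 0.93640
(3) 0.08975 × 0.07212 × 3.662 × 49.04 = 1.16241
Highest is cycle (3) at 1.1624 (>1, arbitrage).

1.1624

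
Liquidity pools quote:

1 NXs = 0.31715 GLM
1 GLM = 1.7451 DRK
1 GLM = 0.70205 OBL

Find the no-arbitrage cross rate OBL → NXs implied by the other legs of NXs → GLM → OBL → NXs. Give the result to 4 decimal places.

Known legs of the cycle: 0.31715 × 0.70205 = 0.2226551575
For no arbitrage the full-cycle product must be 1, so the missing rate is 1 / 0.2226551575 ≈ 4.491250.

4.4913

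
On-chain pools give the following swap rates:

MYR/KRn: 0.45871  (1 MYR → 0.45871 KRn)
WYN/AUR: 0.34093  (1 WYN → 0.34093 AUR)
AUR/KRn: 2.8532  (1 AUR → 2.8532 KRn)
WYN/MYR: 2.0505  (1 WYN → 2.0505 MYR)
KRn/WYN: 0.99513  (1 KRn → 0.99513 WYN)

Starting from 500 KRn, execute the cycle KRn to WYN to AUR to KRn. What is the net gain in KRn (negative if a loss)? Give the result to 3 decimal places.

500 KRn × 0.99513 = 497.565 WYN
497.565 WYN × 0.34093 = 169.63483545 AUR
169.63483545 AUR × 2.8532 = 484.00211250594 KRn
Net change: 484.00211250594 − 500 = -15.99788749406 KRn

-15.998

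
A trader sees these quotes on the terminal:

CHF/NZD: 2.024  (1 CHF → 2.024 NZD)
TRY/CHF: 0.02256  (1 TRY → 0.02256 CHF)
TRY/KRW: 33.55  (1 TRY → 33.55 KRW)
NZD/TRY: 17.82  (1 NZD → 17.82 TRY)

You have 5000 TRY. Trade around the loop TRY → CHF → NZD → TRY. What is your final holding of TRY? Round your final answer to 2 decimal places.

5000 TRY × 0.02256 = 112.8 CHF
112.8 CHF × 2.024 = 228.3072 NZD
228.3072 NZD × 17.82 = 4068.434304 TRY

4068.43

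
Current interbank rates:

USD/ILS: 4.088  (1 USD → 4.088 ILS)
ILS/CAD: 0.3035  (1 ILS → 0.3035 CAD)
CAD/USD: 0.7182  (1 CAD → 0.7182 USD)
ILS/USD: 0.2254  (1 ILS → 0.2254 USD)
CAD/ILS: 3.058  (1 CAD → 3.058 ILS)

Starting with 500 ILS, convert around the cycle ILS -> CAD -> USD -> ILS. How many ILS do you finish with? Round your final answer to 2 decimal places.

500 ILS × 0.3035 = 151.75 CAD
151.75 CAD × 0.7182 = 108.98685 USD
108.98685 USD × 4.088 = 445.5382428 ILS

445.54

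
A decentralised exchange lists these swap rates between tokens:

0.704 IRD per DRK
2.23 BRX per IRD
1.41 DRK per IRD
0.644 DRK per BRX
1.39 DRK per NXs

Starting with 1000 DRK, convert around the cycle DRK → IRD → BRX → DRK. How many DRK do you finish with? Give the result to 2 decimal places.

1000 DRK × 0.704 = 704 IRD
704 IRD × 2.23 = 1569.92 BRX
1569.92 BRX × 0.644 = 1011.02848 DRK

1011.03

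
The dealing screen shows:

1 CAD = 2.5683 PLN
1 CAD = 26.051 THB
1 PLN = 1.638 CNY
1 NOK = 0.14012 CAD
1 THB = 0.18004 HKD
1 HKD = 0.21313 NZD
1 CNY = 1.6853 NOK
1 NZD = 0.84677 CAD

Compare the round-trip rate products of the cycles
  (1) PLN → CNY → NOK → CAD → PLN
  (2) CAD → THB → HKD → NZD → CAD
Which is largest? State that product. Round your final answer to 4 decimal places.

(1) 1.638 × 1.6853 × 0.14012 × 2.5683 = 0.99343
(2) 26.051 × 0.18004 × 0.21313 × 0.84677 = 0.84645
Highest is cycle (1) at 0.9934 (≤1, no arbitrage).

0.9934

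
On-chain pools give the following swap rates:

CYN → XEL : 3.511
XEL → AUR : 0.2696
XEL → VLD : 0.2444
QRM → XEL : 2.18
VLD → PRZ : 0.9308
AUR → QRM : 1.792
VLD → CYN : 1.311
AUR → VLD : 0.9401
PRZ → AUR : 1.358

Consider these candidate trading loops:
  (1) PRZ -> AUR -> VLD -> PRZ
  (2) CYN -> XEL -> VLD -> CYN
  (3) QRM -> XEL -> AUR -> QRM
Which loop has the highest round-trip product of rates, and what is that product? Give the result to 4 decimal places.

1.1883

(1) 1.358 × 0.9401 × 0.9308 = 1.18831
(2) 3.511 × 0.2444 × 1.311 = 1.12495
(3) 2.18 × 0.2696 × 1.792 = 1.05321
Highest is cycle (1) at 1.1883 (>1, arbitrage).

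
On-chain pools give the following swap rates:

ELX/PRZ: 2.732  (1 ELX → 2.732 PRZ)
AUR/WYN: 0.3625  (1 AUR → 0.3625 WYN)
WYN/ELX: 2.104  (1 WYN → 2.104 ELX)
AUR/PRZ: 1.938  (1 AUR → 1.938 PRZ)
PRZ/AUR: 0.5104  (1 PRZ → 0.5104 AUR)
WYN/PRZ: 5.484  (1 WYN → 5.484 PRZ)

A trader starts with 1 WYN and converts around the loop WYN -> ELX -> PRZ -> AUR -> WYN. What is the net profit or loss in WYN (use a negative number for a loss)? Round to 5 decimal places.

0.06352

1 WYN × 2.104 = 2.104 ELX
2.104 ELX × 2.732 = 5.748128 PRZ
5.748128 PRZ × 0.5104 = 2.9338445312 AUR
2.9338445312 AUR × 0.3625 = 1.06351864256 WYN
Net change: 1.06351864256 − 1 = 0.06351864256 WYN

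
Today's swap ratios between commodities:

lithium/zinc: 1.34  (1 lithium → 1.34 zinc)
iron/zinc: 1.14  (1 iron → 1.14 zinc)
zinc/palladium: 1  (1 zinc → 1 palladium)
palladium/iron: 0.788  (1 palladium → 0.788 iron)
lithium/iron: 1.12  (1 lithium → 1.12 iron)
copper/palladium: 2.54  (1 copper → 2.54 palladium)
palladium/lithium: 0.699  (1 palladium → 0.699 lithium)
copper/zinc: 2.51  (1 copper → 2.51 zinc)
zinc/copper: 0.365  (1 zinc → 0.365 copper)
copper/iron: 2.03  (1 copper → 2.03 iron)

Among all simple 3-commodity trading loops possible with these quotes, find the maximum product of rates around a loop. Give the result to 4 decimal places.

0.9367

zinc→palladium→lithium→zinc: 1 × 0.699 × 1.34 = 0.93666
iron→zinc→palladium→iron: 1.14 × 1 × 0.788 = 0.89832
copper→iron→zinc→copper: 2.03 × 1.14 × 0.365 = 0.84468
Maximum is zinc→palladium→lithium→zinc at 0.9367; no arbitrage — every cycle loses value.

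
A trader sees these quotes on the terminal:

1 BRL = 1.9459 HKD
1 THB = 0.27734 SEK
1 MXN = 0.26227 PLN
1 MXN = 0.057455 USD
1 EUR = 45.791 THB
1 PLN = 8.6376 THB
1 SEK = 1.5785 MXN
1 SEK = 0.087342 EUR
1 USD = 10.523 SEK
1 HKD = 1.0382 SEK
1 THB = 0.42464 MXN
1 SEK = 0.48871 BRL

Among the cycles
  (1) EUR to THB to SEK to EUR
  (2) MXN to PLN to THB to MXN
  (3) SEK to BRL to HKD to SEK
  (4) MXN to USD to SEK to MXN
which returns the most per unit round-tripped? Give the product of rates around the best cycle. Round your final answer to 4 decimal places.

1.1092

(1) 45.791 × 0.27734 × 0.087342 = 1.10922
(2) 0.26227 × 8.6376 × 0.42464 = 0.96197
(3) 0.48871 × 1.9459 × 1.0382 = 0.98731
(4) 0.057455 × 10.523 × 1.5785 = 0.95436
Highest is cycle (1) at 1.1092 (>1, arbitrage).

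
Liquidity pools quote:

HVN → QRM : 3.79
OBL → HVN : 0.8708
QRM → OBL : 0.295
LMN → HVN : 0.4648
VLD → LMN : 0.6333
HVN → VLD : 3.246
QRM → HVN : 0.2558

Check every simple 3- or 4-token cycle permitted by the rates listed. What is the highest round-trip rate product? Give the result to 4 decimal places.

OBL→HVN→QRM→OBL: 0.8708 × 3.79 × 0.295 = 0.97360
VLD→LMN→HVN→VLD: 0.6333 × 0.4648 × 3.246 = 0.95549
Maximum is OBL→HVN→QRM→OBL at 0.9736; no arbitrage — every cycle loses value.

0.9736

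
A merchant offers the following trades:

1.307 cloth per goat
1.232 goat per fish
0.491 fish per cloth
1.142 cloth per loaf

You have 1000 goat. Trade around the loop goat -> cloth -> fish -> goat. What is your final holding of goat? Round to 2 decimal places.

790.62

1000 goat × 1.307 = 1307 cloth
1307 cloth × 0.491 = 641.737 fish
641.737 fish × 1.232 = 790.619984 goat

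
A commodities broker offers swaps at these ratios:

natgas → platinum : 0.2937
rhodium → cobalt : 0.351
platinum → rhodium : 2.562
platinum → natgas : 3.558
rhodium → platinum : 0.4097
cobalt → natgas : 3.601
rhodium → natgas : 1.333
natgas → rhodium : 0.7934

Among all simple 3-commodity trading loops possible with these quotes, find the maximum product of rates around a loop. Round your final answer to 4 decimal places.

natgas→rhodium→platinum→natgas: 0.7934 × 0.4097 × 3.558 = 1.15655
natgas→platinum→rhodium→natgas: 0.2937 × 2.562 × 1.333 = 1.00303
cobalt→natgas→rhodium→cobalt: 3.601 × 0.7934 × 0.351 = 1.00282
Maximum is natgas→rhodium→platinum→natgas at 1.1565; arbitrage exists.

1.1565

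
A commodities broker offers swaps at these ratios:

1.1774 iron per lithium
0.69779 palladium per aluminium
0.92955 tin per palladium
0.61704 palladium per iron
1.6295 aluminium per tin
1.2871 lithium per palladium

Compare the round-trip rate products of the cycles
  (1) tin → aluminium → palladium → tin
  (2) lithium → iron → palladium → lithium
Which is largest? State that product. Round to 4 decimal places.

1.0569

(1) 1.6295 × 0.69779 × 0.92955 = 1.05694
(2) 1.1774 × 0.61704 × 1.2871 = 0.93508
Highest is cycle (1) at 1.0569 (>1, arbitrage).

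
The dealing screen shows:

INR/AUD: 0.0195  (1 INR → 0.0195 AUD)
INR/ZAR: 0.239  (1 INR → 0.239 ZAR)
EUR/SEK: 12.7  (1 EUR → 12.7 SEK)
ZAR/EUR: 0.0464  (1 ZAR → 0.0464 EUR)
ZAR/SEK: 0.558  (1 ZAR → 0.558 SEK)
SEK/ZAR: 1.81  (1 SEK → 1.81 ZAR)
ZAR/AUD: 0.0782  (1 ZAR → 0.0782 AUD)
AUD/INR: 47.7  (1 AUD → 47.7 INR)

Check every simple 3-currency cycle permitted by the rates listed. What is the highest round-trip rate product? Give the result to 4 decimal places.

ZAR→EUR→SEK→ZAR: 0.0464 × 12.7 × 1.81 = 1.06660
AUD→INR→ZAR→AUD: 47.7 × 0.239 × 0.0782 = 0.89150
Maximum is ZAR→EUR→SEK→ZAR at 1.0666; arbitrage exists.

1.0666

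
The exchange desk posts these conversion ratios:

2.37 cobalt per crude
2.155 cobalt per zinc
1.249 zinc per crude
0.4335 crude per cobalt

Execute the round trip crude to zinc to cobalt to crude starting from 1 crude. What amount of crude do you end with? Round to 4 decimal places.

1 crude × 1.249 = 1.249 zinc
1.249 zinc × 2.155 = 2.691595 cobalt
2.691595 cobalt × 0.4335 = 1.1668064325 crude

1.1668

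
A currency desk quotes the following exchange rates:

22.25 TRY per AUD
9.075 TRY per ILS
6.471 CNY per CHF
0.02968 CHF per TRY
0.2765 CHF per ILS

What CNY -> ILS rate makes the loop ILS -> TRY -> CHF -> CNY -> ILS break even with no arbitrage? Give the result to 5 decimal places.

Known legs of the cycle: 9.075 × 0.02968 × 6.471 = 1.742937966
For no arbitrage the full-cycle product must be 1, so the missing rate is 1 / 1.742937966 ≈ 0.5737439.

0.57374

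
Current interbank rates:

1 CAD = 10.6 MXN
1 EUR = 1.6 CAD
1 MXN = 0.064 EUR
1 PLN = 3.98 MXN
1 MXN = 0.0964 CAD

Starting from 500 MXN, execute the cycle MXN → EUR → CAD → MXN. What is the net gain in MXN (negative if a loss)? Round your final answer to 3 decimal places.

500 MXN × 0.064 = 32 EUR
32 EUR × 1.6 = 51.2 CAD
51.2 CAD × 10.6 = 542.72 MXN
Net change: 542.72 − 500 = 42.72 MXN

42.720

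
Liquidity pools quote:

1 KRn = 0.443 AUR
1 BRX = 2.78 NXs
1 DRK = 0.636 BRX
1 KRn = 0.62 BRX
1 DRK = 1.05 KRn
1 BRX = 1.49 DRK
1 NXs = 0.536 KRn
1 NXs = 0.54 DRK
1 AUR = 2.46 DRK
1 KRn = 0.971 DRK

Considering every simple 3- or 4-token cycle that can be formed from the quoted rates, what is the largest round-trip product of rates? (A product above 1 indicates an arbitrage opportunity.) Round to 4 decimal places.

1.1443

DRK→KRn→AUR→DRK: 1.05 × 0.443 × 2.46 = 1.14427
DRK→KRn→BRX→NXs→DRK: 1.05 × 0.62 × 2.78 × 0.54 = 0.97728
DRK→KRn→BRX→DRK: 1.05 × 0.62 × 1.49 = 0.96999
DRK→BRX→NXs→DRK: 0.636 × 2.78 × 0.54 = 0.95476
NXs→KRn→BRX→NXs: 0.536 × 0.62 × 2.78 = 0.92385
DRK→BRX→NXs→KRn→DRK: 0.636 × 2.78 × 0.536 × 0.971 = 0.92021
Maximum is DRK→KRn→AUR→DRK at 1.1443; arbitrage exists.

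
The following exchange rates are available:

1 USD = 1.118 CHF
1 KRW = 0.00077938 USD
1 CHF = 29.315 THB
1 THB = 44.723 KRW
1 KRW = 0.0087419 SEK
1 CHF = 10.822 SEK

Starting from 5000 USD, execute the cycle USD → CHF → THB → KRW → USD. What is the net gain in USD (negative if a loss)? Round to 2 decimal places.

5000 USD × 1.118 = 5590 CHF
5590 CHF × 29.315 = 163870.85 THB
163870.85 THB × 44.723 = 7328796.02455 KRW
7328796.02455 KRW × 0.00077938 = 5711.917045613779 USD
Net change: 5711.917045613779 − 5000 = 711.917045613779 USD

711.92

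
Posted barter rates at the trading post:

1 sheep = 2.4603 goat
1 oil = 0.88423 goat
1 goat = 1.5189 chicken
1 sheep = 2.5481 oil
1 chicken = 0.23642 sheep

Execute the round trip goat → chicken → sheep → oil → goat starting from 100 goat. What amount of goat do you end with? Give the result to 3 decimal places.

100 goat × 1.5189 = 151.89 chicken
151.89 chicken × 0.23642 = 35.9098338 sheep
35.9098338 sheep × 2.5481 = 91.50184750578 oil
91.50184750578 oil × 0.88423 = 80.9086786200358494 goat

80.909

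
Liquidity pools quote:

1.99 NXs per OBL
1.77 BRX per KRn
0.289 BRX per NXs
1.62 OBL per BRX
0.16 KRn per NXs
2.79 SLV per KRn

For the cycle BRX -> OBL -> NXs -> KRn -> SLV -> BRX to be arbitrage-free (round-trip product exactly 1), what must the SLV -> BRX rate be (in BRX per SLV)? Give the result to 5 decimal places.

0.69488

Known legs of the cycle: 1.62 × 1.99 × 0.16 × 2.79 = 1.43910432
For no arbitrage the full-cycle product must be 1, so the missing rate is 1 / 1.43910432 ≈ 0.6948767.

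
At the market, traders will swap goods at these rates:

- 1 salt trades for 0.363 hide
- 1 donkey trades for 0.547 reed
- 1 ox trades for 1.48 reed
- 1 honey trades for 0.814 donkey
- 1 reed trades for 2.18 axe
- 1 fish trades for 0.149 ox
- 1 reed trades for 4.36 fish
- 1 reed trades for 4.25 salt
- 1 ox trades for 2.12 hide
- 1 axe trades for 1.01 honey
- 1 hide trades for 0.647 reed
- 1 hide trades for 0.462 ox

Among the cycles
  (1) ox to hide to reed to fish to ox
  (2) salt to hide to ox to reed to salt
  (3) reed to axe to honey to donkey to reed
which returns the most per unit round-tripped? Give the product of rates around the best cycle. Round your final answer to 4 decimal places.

(1) 2.12 × 0.647 × 4.36 × 0.149 = 0.89107
(2) 0.363 × 0.462 × 1.48 × 4.25 = 1.05487
(3) 2.18 × 1.01 × 0.814 × 0.547 = 0.98037
Highest is cycle (2) at 1.0549 (>1, arbitrage).

1.0549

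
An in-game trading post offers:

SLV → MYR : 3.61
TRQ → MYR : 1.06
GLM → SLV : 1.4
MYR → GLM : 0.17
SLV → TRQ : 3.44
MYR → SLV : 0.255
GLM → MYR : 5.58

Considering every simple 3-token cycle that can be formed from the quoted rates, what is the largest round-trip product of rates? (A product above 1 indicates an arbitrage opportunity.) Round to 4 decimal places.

SLV→TRQ→MYR→SLV: 3.44 × 1.06 × 0.255 = 0.92983
SLV→MYR→GLM→SLV: 3.61 × 0.17 × 1.4 = 0.85918
Maximum is SLV→TRQ→MYR→SLV at 0.9298; no arbitrage — every cycle loses value.

0.9298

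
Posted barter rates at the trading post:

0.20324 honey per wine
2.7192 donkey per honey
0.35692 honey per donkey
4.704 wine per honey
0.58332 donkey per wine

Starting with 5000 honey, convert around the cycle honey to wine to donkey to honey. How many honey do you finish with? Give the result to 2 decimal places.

5000 honey × 4.704 = 23520 wine
23520 wine × 0.58332 = 13719.6864 donkey
13719.6864 donkey × 0.35692 = 4896.830469888 honey

4896.83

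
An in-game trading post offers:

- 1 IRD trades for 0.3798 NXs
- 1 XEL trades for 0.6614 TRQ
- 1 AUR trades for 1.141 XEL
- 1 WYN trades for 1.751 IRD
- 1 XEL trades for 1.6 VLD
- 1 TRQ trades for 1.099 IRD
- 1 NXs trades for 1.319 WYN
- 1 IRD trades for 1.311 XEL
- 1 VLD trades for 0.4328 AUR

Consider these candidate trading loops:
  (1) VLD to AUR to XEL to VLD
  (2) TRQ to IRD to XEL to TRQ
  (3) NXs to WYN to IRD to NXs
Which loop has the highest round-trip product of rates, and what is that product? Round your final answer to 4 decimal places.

(1) 0.4328 × 1.141 × 1.6 = 0.79012
(2) 1.099 × 1.311 × 0.6614 = 0.95294
(3) 1.319 × 1.751 × 0.3798 = 0.87717
Highest is cycle (2) at 0.9529 (≤1, no arbitrage).

0.9529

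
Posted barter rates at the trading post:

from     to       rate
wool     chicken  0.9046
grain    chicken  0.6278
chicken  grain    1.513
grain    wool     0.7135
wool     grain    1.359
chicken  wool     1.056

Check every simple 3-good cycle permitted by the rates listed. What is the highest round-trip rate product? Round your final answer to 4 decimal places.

0.9765

chicken→grain→wool→chicken: 1.513 × 0.7135 × 0.9046 = 0.97654
chicken→wool→grain→chicken: 1.056 × 1.359 × 0.6278 = 0.90096
Maximum is chicken→grain→wool→chicken at 0.9765; no arbitrage — every cycle loses value.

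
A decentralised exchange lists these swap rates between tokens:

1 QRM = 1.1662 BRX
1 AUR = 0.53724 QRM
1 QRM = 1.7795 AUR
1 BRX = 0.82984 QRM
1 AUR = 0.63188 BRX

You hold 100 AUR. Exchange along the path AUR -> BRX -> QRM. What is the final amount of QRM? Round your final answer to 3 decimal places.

100 AUR × 0.63188 = 63.188 BRX
63.188 BRX × 0.82984 = 52.43592992 QRM

52.436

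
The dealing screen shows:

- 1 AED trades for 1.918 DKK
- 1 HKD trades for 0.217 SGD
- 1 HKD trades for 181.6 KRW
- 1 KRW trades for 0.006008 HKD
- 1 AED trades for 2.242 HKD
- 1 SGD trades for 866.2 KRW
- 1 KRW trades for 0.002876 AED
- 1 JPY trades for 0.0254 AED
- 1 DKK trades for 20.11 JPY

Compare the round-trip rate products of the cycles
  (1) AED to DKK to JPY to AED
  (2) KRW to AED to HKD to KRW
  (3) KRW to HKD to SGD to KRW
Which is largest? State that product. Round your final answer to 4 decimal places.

1.1710

(1) 1.918 × 20.11 × 0.0254 = 0.97970
(2) 0.002876 × 2.242 × 181.6 = 1.17096
(3) 0.006008 × 0.217 × 866.2 = 1.12930
Highest is cycle (2) at 1.1710 (>1, arbitrage).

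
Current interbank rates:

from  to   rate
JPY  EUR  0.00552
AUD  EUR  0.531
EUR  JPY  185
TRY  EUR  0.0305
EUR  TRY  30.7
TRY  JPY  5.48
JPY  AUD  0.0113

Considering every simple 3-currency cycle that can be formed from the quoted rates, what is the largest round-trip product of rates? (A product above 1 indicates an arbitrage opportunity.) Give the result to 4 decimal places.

1.1101

EUR→JPY→AUD→EUR: 185 × 0.0113 × 0.531 = 1.11006
TRY→JPY→EUR→TRY: 5.48 × 0.00552 × 30.7 = 0.92866
Maximum is EUR→JPY→AUD→EUR at 1.1101; arbitrage exists.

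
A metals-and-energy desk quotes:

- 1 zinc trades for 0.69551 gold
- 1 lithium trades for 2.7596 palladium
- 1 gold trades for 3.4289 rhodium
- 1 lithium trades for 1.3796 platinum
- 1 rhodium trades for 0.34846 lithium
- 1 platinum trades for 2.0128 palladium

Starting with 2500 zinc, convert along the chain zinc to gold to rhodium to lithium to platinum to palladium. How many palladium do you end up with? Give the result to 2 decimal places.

2500 zinc × 0.69551 = 1738.775 gold
1738.775 gold × 3.4289 = 5962.0855975 rhodium
5962.0855975 rhodium × 0.34846 = 2077.54834730485 lithium
2077.54834730485 lithium × 1.3796 = 2866.18569994177106 platinum
2866.18569994177106 platinum × 2.0128 = 5769.058576842796789568 palladium

5769.06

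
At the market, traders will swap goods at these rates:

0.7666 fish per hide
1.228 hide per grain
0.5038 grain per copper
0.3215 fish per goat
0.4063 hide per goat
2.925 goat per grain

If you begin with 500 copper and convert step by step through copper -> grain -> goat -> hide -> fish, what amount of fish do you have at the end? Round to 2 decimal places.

500 copper × 0.5038 = 251.9 grain
251.9 grain × 2.925 = 736.8075 goat
736.8075 goat × 0.4063 = 299.36488725 hide
299.36488725 hide × 0.7666 = 229.49312256585 fish

229.49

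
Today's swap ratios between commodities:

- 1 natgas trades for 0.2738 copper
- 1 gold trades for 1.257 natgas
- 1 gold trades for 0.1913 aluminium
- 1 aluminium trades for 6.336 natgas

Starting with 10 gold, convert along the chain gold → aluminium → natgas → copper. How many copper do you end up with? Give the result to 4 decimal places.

3.3187

10 gold × 0.1913 = 1.913 aluminium
1.913 aluminium × 6.336 = 12.120768 natgas
12.120768 natgas × 0.2738 = 3.3186662784 copper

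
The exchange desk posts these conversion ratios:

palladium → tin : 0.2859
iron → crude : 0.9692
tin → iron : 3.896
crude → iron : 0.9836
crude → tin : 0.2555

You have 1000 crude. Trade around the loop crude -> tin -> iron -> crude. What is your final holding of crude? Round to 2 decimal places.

1000 crude × 0.2555 = 255.5 tin
255.5 tin × 3.896 = 995.428 iron
995.428 iron × 0.9692 = 964.7688176 crude

964.77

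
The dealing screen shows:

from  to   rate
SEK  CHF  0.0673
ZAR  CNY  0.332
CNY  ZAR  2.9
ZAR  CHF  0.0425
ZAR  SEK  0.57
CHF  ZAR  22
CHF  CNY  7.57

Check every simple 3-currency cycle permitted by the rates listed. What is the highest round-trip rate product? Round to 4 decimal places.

0.9330

CNY→ZAR→CHF→CNY: 2.9 × 0.0425 × 7.57 = 0.93300
ZAR→SEK→CHF→ZAR: 0.57 × 0.0673 × 22 = 0.84394
Maximum is CNY→ZAR→CHF→CNY at 0.9330; no arbitrage — every cycle loses value.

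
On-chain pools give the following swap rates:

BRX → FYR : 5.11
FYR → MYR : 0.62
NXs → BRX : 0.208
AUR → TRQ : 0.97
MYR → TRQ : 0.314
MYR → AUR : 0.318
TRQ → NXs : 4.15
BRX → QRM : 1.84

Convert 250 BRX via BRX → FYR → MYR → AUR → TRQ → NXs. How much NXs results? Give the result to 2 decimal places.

1013.91

250 BRX × 5.11 = 1277.5 FYR
1277.5 FYR × 0.62 = 792.05 MYR
792.05 MYR × 0.318 = 251.8719 AUR
251.8719 AUR × 0.97 = 244.315743 TRQ
244.315743 TRQ × 4.15 = 1013.91033345 NXs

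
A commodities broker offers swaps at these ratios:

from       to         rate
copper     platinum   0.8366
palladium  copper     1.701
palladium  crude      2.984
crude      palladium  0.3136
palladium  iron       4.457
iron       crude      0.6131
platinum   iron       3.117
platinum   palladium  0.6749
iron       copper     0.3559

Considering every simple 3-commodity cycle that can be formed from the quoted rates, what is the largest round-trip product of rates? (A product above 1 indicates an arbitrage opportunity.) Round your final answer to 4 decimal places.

0.9604

platinum→palladium→copper→platinum: 0.6749 × 1.701 × 0.8366 = 0.96042
platinum→iron→copper→platinum: 3.117 × 0.3559 × 0.8366 = 0.92807
crude→palladium→iron→crude: 0.3136 × 4.457 × 0.6131 = 0.85694
Maximum is platinum→palladium→copper→platinum at 0.9604; no arbitrage — every cycle loses value.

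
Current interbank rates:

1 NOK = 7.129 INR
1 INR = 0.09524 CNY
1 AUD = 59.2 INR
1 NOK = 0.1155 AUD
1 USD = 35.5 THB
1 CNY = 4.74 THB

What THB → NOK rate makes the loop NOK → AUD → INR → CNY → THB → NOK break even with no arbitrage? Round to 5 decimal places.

Known legs of the cycle: 0.1155 × 59.2 × 0.09524 × 4.74 = 3.08674973376
For no arbitrage the full-cycle product must be 1, so the missing rate is 1 / 3.08674973376 ≈ 0.3239654.

0.32397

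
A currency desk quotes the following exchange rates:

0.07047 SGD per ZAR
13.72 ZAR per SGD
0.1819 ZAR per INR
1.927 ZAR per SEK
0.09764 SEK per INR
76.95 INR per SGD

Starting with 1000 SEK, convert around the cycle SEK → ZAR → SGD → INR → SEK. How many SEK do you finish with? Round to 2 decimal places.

1020.29

1000 SEK × 1.927 = 1927 ZAR
1927 ZAR × 0.07047 = 135.79569 SGD
135.79569 SGD × 76.95 = 10449.4783455 INR
10449.4783455 INR × 0.09764 = 1020.28706565462 SEK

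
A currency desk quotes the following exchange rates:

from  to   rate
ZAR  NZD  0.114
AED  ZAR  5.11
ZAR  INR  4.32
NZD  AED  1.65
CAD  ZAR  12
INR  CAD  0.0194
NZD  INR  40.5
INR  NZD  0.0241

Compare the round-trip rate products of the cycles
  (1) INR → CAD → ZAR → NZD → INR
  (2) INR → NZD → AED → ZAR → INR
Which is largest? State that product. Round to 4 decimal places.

1.0748

(1) 0.0194 × 12 × 0.114 × 40.5 = 1.07484
(2) 0.0241 × 1.65 × 5.11 × 4.32 = 0.87782
Highest is cycle (1) at 1.0748 (>1, arbitrage).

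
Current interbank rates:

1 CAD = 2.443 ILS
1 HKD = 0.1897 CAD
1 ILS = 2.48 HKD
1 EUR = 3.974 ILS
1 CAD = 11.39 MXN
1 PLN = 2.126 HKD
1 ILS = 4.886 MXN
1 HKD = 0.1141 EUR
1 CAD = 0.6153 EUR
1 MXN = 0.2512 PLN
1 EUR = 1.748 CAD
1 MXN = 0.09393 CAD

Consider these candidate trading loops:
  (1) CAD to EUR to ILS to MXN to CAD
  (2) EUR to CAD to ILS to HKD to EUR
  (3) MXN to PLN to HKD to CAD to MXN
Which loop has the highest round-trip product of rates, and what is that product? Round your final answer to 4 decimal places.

1.2084

(1) 0.6153 × 3.974 × 4.886 × 0.09393 = 1.12221
(2) 1.748 × 2.443 × 2.48 × 0.1141 = 1.20838
(3) 0.2512 × 2.126 × 0.1897 × 11.39 = 1.15392
Highest is cycle (2) at 1.2084 (>1, arbitrage).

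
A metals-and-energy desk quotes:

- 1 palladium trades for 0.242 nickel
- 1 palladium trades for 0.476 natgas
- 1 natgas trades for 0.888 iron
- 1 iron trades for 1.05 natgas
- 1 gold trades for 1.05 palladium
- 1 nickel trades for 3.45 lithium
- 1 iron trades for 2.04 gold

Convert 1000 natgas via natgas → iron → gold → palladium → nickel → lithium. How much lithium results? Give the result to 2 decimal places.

1588.06

1000 natgas × 0.888 = 888 iron
888 iron × 2.04 = 1811.52 gold
1811.52 gold × 1.05 = 1902.096 palladium
1902.096 palladium × 0.242 = 460.307232 nickel
460.307232 nickel × 3.45 = 1588.0599504 lithium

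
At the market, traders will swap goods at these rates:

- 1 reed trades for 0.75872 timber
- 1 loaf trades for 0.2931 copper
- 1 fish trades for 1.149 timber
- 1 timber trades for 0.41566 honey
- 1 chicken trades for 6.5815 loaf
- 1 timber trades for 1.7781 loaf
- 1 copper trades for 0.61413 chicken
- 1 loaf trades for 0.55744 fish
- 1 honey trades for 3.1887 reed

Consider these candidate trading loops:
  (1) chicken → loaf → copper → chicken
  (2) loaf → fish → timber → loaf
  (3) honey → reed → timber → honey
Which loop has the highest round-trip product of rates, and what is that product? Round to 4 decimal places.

1.1847

(1) 6.5815 × 0.2931 × 0.61413 = 1.18468
(2) 0.55744 × 1.149 × 1.7781 = 1.13887
(3) 3.1887 × 0.75872 × 0.41566 = 1.00562
Highest is cycle (1) at 1.1847 (>1, arbitrage).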